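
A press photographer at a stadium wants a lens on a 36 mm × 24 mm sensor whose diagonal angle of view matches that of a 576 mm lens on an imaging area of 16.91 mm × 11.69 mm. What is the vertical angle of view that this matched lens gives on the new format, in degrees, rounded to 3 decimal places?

Sensor diagonal = √(16.91² + 11.69²) = √422.6042 ≈ 20.5573 mm.
Sensor diagonal = √(36² + 24²) = √1872.0000 ≈ 43.2666 mm.
Equal diagonal AOV ⇒ f₂ = f₁ · 43.2666/20.5573 = 576 × 2.10468 ≈ 1212.2955 mm.
Vertical AOV on the new format = 2·arctan(24 / (2 × 1212.2955)) = 2·arctan(0.00990) ≈ 1.1343°.

1.134°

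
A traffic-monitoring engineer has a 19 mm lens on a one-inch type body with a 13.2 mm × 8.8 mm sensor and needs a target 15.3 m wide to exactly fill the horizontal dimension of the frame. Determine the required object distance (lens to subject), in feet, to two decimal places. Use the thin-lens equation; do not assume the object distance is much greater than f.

72.32 ft

W: 15.3 m = 15300 mm.
Magnification m = w/W = dᵢ/dₒ; combined with 1/f = 1/dₒ + 1/dᵢ this gives dₒ = f·(1 + W/w).
dₒ = 19 mm × (1 + 15300/13.2) = 19 × 1160.0909 ≈ 22041.727 mm = 22041.727/304.8 ft = 72.3154 ft.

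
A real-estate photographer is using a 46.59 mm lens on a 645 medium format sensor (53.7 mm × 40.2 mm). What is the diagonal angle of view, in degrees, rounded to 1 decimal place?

71.5°

Sensor diagonal = √(53.7² + 40.2²) = √4499.7300 ≈ 67.0800 mm.
Angle of view α = 2·arctan(d/2f) with d = 67.0800 mm and f = 46.59 mm.
d/2f = 0.71990; arctan(0.71990) ≈ 35.7500°, so α ≈ 71.5000°.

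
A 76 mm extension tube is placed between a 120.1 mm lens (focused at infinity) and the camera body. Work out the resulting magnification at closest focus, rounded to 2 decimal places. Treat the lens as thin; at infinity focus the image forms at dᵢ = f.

The tube moves the image plane from f to f + e, so dᵢ = 120.1 + 76 = 196.1 mm. Focus is achieved when 1/f = 1/dₒ + 1/dᵢ, giving dₒ = 1/(1/f − 1/(f+e)).
Magnification m = dᵢ/dₒ = (f+e)·(1/f − 1/(f+e)) = e/f = 76/120.1 ≈ 0.6328.

0.63×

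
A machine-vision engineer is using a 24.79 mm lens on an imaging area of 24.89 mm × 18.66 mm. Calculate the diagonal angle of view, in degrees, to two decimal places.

64.21°

Sensor diagonal = √(24.89² + 18.66²) = √967.7077 ≈ 31.1080 mm.
Angle of view α = 2·arctan(d/2f) with d = 31.1080 mm and f = 24.79 mm.
d/2f = 0.62743; arctan(0.62743) ≈ 32.1054°, so α ≈ 64.2108°.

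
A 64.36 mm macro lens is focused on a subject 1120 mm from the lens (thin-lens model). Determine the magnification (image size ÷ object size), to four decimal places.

Thin lens: 1/f = 1/dₒ + 1/dᵢ → 1/dᵢ = 1/64.36 − 1/1120 = 0.0146447 mm⁻¹, so dᵢ ≈ 68.2839 mm.
Magnification m = dᵢ/dₒ = 68.2839/1120 ≈ 0.06097.

0.0610×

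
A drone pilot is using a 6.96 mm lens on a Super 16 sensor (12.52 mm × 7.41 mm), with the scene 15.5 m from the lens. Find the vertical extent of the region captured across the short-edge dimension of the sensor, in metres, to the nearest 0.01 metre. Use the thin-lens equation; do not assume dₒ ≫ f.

dₒ: 15.5 m = 15500 mm.
Similar triangles through the lens centre give W/dₒ = h/dᵢ; with 1/f = 1/dₒ + 1/dᵢ this gives W = h·(dₒ − f)/f.
W = 7.41 mm × (15500 − 6.96) / 6.96 = 7.41 × 2226.0115 ≈ 16494.745 mm = 16.4947 m.

16.49 m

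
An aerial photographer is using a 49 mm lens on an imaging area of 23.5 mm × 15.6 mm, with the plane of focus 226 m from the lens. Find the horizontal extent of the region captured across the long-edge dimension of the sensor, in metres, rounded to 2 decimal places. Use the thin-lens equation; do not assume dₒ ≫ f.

108.36 m

dₒ: 226 m = 226000 mm.
Similar triangles through the lens centre give W/dₒ = w/dᵢ; with 1/f = 1/dₒ + 1/dᵢ this gives W = w·(dₒ − f)/f.
W = 23.5 mm × (226000 − 49) / 49 = 23.5 × 4611.2449 ≈ 108364.255 mm = 108.364 m.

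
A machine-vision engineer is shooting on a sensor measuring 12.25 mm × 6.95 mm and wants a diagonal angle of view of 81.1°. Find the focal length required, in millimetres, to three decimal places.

8.231 mm

Sensor diagonal = √(12.25² + 6.95²) = √198.3650 ≈ 14.0842 mm.
From α = 2·arctan(d/2f) we get f = d / (2·tan(α/2)).
With d = 14.0842 mm and α/2 = 40.55°, tan(α/2) ≈ 0.85559, so f ≈ 14.0842 / 1.71118 ≈ 8.2307 mm.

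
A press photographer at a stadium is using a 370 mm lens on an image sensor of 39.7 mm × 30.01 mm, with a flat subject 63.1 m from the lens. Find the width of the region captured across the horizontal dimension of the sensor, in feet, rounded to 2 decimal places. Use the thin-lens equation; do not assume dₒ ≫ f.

22.08 ft

dₒ: 63.1 m = 63100 mm.
Similar triangles through the lens centre give W/dₒ = w/dᵢ; with 1/f = 1/dₒ + 1/dᵢ this gives W = w·(dₒ − f)/f.
W = 39.7 mm × (63100 − 370) / 370 = 39.7 × 169.5405 ≈ 6730.759 mm = 6730.759/304.8 ft = 22.0825 ft.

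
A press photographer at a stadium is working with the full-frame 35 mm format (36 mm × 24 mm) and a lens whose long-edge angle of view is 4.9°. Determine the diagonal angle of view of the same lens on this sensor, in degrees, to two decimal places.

5.89°

From the long-edge AOV: f = 36 / (2·tan(2.45°)) = 36 / 0.08557 ≈ 420.6920 mm.
Sensor diagonal = √(36² + 24²) = √1872.0000 ≈ 43.2666 mm.
Diagonal AOV = 2·arctan(43.2666 / (2 × 420.6920)) = 2·arctan(0.05142) ≈ 5.8875°.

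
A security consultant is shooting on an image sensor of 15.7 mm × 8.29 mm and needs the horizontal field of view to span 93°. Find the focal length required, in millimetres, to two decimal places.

From α = 2·arctan(w/2f) we get f = w / (2·tan(α/2)).
With w = 15.7 mm and α/2 = 46.5°, tan(α/2) ≈ 1.05378, so f ≈ 15.7 / 2.10756 ≈ 7.4494 mm.

7.45 mm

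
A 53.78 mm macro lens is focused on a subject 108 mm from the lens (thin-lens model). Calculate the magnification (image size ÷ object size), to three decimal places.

0.992×

Thin lens: 1/f = 1/dₒ + 1/dᵢ → 1/dᵢ = 1/53.78 − 1/108 = 0.0093350 mm⁻¹, so dᵢ ≈ 107.1236 mm.
Magnification m = dᵢ/dₒ = 107.1236/108 ≈ 0.99188.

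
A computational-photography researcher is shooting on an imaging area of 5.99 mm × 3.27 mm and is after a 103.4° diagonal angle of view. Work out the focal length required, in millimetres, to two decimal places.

2.69 mm

Sensor diagonal = √(5.99² + 3.27²) = √46.5730 ≈ 6.8244 mm.
From α = 2·arctan(d/2f) we get f = d / (2·tan(α/2)).
With d = 6.8244 mm and α/2 = 51.7°, tan(α/2) ≈ 1.26622, so f ≈ 6.8244 / 2.53244 ≈ 2.6948 mm.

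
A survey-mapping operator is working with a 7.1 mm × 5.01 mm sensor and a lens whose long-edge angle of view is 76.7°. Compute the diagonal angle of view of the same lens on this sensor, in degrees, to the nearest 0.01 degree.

88.16°

From the long-edge AOV: f = 7.1 / (2·tan(38.35°)) = 7.1 / 1.58234 ≈ 4.4870 mm.
Sensor diagonal = √(7.1² + 5.01²) = √75.5101 ≈ 8.6897 mm.
Diagonal AOV = 2·arctan(8.6897 / (2 × 4.4870)) = 2·arctan(0.96831) ≈ 88.1552°.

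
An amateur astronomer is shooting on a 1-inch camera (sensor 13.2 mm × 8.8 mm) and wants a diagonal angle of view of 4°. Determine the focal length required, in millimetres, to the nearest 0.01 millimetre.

227.15 mm

Sensor diagonal = √(13.2² + 8.8²) = √251.6800 ≈ 15.8644 mm.
From α = 2·arctan(d/2f) we get f = d / (2·tan(α/2)).
With d = 15.8644 mm and α/2 = 2°, tan(α/2) ≈ 0.03492, so f ≈ 15.8644 / 0.06984 ≈ 227.1489 mm.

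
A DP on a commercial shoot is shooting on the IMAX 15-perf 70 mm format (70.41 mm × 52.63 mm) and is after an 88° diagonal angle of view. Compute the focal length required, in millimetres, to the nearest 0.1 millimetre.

Sensor diagonal = √(70.41² + 52.63²) = √7727.4850 ≈ 87.9061 mm.
From α = 2·arctan(d/2f) we get f = d / (2·tan(α/2)).
With d = 87.9061 mm and α/2 = 44°, tan(α/2) ≈ 0.96569, so f ≈ 87.9061 / 1.93138 ≈ 45.5147 mm.

45.5 mm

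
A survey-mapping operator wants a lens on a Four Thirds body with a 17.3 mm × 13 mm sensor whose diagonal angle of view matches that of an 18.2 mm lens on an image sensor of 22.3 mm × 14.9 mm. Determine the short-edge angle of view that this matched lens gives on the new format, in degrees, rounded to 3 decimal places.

Sensor diagonal = √(22.3² + 14.9²) = √719.3000 ≈ 26.8198 mm.
Sensor diagonal = √(17.3² + 13²) = √468.2900 ≈ 21.6400 mm.
Equal diagonal AOV ⇒ f₂ = f₁ · 21.6400/26.8198 = 18.2 × 0.80687 ≈ 14.6850 mm.
Short-edge AOV on the new format = 2·arctan(13 / (2 × 14.6850)) = 2·arctan(0.44263) ≈ 47.7511°.

47.751°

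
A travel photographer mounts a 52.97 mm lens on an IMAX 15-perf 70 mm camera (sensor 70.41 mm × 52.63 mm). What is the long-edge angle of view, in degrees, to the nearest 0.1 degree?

Angle of view α = 2·arctan(w/2f) with w = 70.41 mm and f = 52.97 mm.
w/2f = 0.66462; arctan(0.66462) ≈ 33.6089°, so α ≈ 67.2177°.

67.2°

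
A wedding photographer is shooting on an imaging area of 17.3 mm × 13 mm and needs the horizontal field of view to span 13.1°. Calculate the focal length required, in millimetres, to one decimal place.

From α = 2·arctan(w/2f) we get f = w / (2·tan(α/2)).
With w = 17.3 mm and α/2 = 6.55°, tan(α/2) ≈ 0.11482, so f ≈ 17.3 / 0.22964 ≈ 75.3355 mm.

75.3 mm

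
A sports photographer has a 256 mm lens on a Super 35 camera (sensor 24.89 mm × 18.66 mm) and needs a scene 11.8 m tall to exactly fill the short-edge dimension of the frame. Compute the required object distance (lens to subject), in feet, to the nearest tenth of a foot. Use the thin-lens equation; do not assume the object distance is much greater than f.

W: 11.8 m = 11800 mm.
Magnification m = h/W = dᵢ/dₒ; combined with 1/f = 1/dₒ + 1/dᵢ this gives dₒ = f·(1 + W/h).
dₒ = 256 mm × (1 + 11800/18.66) = 256 × 633.3687 ≈ 162142.388 mm = 162142.388/304.8 ft = 531.963 ft.

532.0 ft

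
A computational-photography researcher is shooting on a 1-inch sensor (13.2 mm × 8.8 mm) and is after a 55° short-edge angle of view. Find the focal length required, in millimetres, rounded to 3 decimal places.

From α = 2·arctan(h/2f) we get f = h / (2·tan(α/2)).
With h = 8.8 mm and α/2 = 27.5°, tan(α/2) ≈ 0.52057, so f ≈ 8.8 / 1.04113 ≈ 8.4523 mm.

8.452 mm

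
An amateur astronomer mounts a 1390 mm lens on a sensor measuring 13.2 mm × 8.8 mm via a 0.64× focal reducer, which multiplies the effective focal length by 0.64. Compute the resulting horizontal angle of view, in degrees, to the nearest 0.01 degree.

0.85°

Effective focal length f = 1390 × 0.64 = 889.6 mm.
α = 2·arctan(13.2 / (2 × 889.6)) = 2·arctan(0.00742) ≈ 0.8501°.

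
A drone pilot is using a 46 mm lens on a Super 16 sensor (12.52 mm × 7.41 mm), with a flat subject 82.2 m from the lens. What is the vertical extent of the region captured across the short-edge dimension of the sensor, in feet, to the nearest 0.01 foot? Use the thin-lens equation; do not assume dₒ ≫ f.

43.42 ft

dₒ: 82.2 m = 82200 mm.
Similar triangles through the lens centre give W/dₒ = h/dᵢ; with 1/f = 1/dₒ + 1/dᵢ this gives W = h·(dₒ − f)/f.
W = 7.41 mm × (82200 − 46) / 46 = 7.41 × 1785.9565 ≈ 13233.938 mm = 13233.938/304.8 ft = 43.4184 ft.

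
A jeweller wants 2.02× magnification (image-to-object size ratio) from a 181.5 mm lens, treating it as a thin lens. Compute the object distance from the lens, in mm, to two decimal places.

271.35 mm

With m = dᵢ/dₒ and 1/f = 1/dₒ + 1/dᵢ, substituting dᵢ = m·dₒ gives 1/f = (1 + 1/m)/dₒ, hence dₒ = f·(1 + 1/m).
dₒ = 181.5 × (1 + 1/2.02) = 181.5 × 1.49505 ≈ 271.351 mm.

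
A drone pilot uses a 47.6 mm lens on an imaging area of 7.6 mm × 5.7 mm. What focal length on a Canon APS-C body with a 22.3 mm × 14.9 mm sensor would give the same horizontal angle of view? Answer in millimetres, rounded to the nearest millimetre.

140 mm

Equal angle of view means equal width/f ratio, so f₂ = f₁ · (width₂/width₁) = 47.6 × 22.3/7.6.
f₂ = 47.6 × 2.93421 ≈ 139.668 mm.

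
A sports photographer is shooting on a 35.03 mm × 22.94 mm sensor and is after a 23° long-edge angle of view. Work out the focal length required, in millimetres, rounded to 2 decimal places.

From α = 2·arctan(w/2f) we get f = w / (2·tan(α/2)).
With w = 35.03 mm and α/2 = 11.5°, tan(α/2) ≈ 0.20345, so f ≈ 35.03 / 0.40690 ≈ 86.0890 mm.

86.09 mm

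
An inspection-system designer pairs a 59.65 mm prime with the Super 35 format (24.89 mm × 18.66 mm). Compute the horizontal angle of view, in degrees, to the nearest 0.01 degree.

Angle of view α = 2·arctan(w/2f) with w = 24.89 mm and f = 59.65 mm.
w/2f = 0.20863; arctan(0.20863) ≈ 11.7848°, so α ≈ 23.5696°.

23.57°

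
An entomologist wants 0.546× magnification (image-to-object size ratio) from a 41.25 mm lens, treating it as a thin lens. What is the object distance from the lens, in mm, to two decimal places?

116.80 mm

With m = dᵢ/dₒ and 1/f = 1/dₒ + 1/dᵢ, substituting dᵢ = m·dₒ gives 1/f = (1 + 1/m)/dₒ, hence dₒ = f·(1 + 1/m).
dₒ = 41.25 × (1 + 1/0.546) = 41.25 × 2.83150 ≈ 116.799 mm.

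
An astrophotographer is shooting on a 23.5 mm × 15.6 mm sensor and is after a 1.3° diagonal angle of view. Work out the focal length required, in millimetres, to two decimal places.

1243.11 mm

Sensor diagonal = √(23.5² + 15.6²) = √795.6100 ≈ 28.2066 mm.
From α = 2·arctan(d/2f) we get f = d / (2·tan(α/2)).
With d = 28.2066 mm and α/2 = 0.65°, tan(α/2) ≈ 0.01135, so f ≈ 28.2066 / 0.02269 ≈ 1243.1134 mm.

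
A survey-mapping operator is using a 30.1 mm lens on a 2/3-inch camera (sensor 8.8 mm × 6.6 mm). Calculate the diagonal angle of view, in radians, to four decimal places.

0.3615 rad

Sensor diagonal = √(8.8² + 6.6²) = √121.0000 ≈ 11.0000 mm.
Angle of view α = 2·arctan(d/2f) with d = 11.0000 mm and f = 30.1 mm.
d/2f = 0.18272; arctan(0.18272) ≈ 0.1807 rad, so α ≈ 0.3615 rad.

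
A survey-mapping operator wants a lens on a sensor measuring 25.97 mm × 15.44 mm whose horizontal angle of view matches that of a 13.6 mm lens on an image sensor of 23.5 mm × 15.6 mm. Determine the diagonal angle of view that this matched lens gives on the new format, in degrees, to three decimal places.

Equal horizontal AOV ⇒ f₂ = f₁ · 25.97/23.5 = 13.6 × 1.10511 ≈ 15.0294 mm.
Sensor diagonal = √(25.97² + 15.44²) = √912.8345 ≈ 30.2132 mm.
Diagonal AOV on the new format = 2·arctan(30.2132 / (2 × 15.0294)) = 2·arctan(1.00513) ≈ 90.2933°.

90.293°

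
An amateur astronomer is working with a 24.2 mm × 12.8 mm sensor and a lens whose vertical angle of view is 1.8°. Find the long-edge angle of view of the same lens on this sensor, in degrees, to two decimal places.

From the vertical AOV: f = 12.8 / (2·tan(0.9°)) = 12.8 / 0.03142 ≈ 407.4031 mm.
Long-edge AOV = 2·arctan(24.2 / (2 × 407.4031)) = 2·arctan(0.02970) ≈ 3.4024°.

3.40°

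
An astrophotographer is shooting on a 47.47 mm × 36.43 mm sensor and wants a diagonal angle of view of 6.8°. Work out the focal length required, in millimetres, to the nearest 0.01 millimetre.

Sensor diagonal = √(47.47² + 36.43²) = √3580.5458 ≈ 59.8377 mm.
From α = 2·arctan(d/2f) we get f = d / (2·tan(α/2)).
With d = 59.8377 mm and α/2 = 3.4°, tan(α/2) ≈ 0.05941, so f ≈ 59.8377 / 0.11882 ≈ 503.5912 mm.

503.59 mm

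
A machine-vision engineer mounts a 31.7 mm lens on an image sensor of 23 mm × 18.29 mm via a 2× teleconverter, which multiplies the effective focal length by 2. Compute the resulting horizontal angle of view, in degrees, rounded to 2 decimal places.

20.56°

Effective focal length f = 31.7 × 2 = 63.4 mm.
α = 2·arctan(23 / (2 × 63.4)) = 2·arctan(0.18139) ≈ 20.5620°.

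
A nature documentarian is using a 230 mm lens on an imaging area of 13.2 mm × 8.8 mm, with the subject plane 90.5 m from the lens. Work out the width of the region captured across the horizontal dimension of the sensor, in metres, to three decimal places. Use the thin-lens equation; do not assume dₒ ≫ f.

dₒ: 90.5 m = 90500 mm.
Similar triangles through the lens centre give W/dₒ = w/dᵢ; with 1/f = 1/dₒ + 1/dᵢ this gives W = w·(dₒ − f)/f.
W = 13.2 mm × (90500 − 230) / 230 = 13.2 × 392.4783 ≈ 5180.713 mm = 5.18071 m.

5.181 m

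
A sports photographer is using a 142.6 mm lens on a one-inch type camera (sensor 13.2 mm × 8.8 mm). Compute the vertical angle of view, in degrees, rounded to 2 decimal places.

3.53°

Angle of view α = 2·arctan(h/2f) with h = 8.8 mm and f = 142.6 mm.
h/2f = 0.03086; arctan(0.03086) ≈ 1.7673°, so α ≈ 3.5347°.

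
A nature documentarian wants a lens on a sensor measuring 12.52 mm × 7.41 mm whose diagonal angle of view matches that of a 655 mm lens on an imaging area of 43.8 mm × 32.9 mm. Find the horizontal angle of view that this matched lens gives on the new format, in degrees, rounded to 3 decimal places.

Sensor diagonal = √(43.8² + 32.9²) = √3000.8500 ≈ 54.7800 mm.
Sensor diagonal = √(12.52² + 7.41²) = √211.6585 ≈ 14.5485 mm.
Equal diagonal AOV ⇒ f₂ = f₁ · 14.5485/54.7800 = 655 × 0.26558 ≈ 173.9550 mm.
Horizontal AOV on the new format = 2·arctan(12.52 / (2 × 173.9550)) = 2·arctan(0.03599) ≈ 4.1219°.

4.122°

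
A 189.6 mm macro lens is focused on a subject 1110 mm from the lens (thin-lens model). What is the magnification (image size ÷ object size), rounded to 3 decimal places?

Thin lens: 1/f = 1/dₒ + 1/dᵢ → 1/dᵢ = 1/189.6 − 1/1110 = 0.0043734 mm⁻¹, so dᵢ ≈ 228.6571 mm.
Magnification m = dᵢ/dₒ = 228.6571/1110 ≈ 0.20600.

0.206×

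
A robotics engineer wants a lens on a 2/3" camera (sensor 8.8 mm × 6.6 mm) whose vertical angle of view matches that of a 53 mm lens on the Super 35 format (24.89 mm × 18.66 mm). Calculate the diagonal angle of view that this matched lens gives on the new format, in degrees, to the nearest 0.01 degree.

Equal vertical AOV ⇒ f₂ = f₁ · 6.6/18.66 = 53 × 0.35370 ≈ 18.7460 mm.
Sensor diagonal = √(8.8² + 6.6²) = √121.0000 ≈ 11.0000 mm.
Diagonal AOV on the new format = 2·arctan(11.0000 / (2 × 18.7460)) = 2·arctan(0.29340) ≈ 32.7030°.

32.70°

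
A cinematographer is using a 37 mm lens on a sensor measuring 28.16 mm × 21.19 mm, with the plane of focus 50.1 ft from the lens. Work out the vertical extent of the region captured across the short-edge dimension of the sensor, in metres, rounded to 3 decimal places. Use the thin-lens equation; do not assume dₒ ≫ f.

dₒ: 50.1 ft × 304.8 mm/ft = 15270.48 mm.
Similar triangles through the lens centre give W/dₒ = h/dᵢ; with 1/f = 1/dₒ + 1/dᵢ this gives W = h·(dₒ − f)/f.
W = 21.19 mm × (15270.5 − 37) / 37 = 21.19 × 411.7157 ≈ 8724.255 mm = 8.72425 m.

8.724 m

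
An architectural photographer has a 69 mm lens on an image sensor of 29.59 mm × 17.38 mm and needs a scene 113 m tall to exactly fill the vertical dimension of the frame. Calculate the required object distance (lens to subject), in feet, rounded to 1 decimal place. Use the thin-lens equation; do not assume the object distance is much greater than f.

W: 113 m = 113000 mm.
Magnification m = h/W = dᵢ/dₒ; combined with 1/f = 1/dₒ + 1/dᵢ this gives dₒ = f·(1 + W/h).
dₒ = 69 mm × (1 + 113000/17.38) = 69 × 6502.7261 ≈ 448688.102 mm = 448688.102/304.8 ft = 1472.07 ft.

1472.1 ft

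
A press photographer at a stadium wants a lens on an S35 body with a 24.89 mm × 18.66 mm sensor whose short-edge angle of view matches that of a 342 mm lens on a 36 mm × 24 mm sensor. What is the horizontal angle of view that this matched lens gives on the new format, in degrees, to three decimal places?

5.359°

Equal short-edge AOV ⇒ f₂ = f₁ · 18.66/24 = 342 × 0.77750 ≈ 265.9050 mm.
Horizontal AOV on the new format = 2·arctan(24.89 / (2 × 265.9050)) = 2·arctan(0.04680) ≈ 5.3593°.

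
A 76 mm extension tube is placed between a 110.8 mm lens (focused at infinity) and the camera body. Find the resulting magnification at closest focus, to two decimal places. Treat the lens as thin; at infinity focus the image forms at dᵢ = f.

The tube moves the image plane from f to f + e, so dᵢ = 110.8 + 76 = 186.8 mm. Focus is achieved when 1/f = 1/dₒ + 1/dᵢ, giving dₒ = 1/(1/f − 1/(f+e)).
Magnification m = dᵢ/dₒ = (f+e)·(1/f − 1/(f+e)) = e/f = 76/110.8 ≈ 0.6859.

0.69×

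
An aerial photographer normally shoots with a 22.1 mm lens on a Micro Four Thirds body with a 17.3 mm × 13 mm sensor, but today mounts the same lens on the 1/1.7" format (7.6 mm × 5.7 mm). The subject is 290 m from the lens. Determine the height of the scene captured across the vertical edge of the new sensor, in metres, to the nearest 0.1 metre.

74.8 m

The focal length stays 22.1 mm; the relevant sensor dimension is now h = 5.7 mm. Object distance dₒ = 290 m = 290000 mm.
Thin-lens field height W = h·(dₒ − f)/f = 5.7 × (290000 − 22.1)/22.1 ≈ 74790.680 mm = 74.7907 m.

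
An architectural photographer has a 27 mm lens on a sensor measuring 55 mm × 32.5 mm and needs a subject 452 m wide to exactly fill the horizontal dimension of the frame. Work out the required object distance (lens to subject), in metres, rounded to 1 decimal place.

W: 452 m = 452000 mm.
Magnification m = w/W = dᵢ/dₒ; combined with 1/f = 1/dₒ + 1/dᵢ this gives dₒ = f·(1 + W/w).
dₒ = 27 mm × (1 + 452000/55) = 27 × 8219.1818 ≈ 221917.909 mm = 221.918 m.

221.9 m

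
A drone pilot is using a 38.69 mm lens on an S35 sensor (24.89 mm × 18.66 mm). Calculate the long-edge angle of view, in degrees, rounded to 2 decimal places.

Angle of view α = 2·arctan(w/2f) with w = 24.89 mm and f = 38.69 mm.
w/2f = 0.32166; arctan(0.32166) ≈ 17.8309°, so α ≈ 35.6617°.

35.66°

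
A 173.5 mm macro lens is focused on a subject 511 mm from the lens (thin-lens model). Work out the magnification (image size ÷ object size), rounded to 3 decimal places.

Thin lens: 1/f = 1/dₒ + 1/dᵢ → 1/dᵢ = 1/173.5 − 1/511 = 0.0038067 mm⁻¹, so dᵢ ≈ 262.6919 mm.
Magnification m = dᵢ/dₒ = 262.6919/511 ≈ 0.51407.

0.514×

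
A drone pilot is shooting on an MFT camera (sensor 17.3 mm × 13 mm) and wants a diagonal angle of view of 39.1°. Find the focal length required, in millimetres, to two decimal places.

30.47 mm

Sensor diagonal = √(17.3² + 13²) = √468.2900 ≈ 21.6400 mm.
From α = 2·arctan(d/2f) we get f = d / (2·tan(α/2)).
With d = 21.6400 mm and α/2 = 19.55°, tan(α/2) ≈ 0.35510, so f ≈ 21.6400 / 0.71020 ≈ 30.4702 mm.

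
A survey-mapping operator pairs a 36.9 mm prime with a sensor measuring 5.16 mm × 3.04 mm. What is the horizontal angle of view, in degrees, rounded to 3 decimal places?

Angle of view α = 2·arctan(w/2f) with w = 5.16 mm and f = 36.9 mm.
w/2f = 0.06992; arctan(0.06992) ≈ 3.9995°, so α ≈ 7.9991°.

7.999°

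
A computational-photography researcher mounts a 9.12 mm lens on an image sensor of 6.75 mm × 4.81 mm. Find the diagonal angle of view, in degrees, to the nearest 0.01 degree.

48.88°

Sensor diagonal = √(6.75² + 4.81²) = √68.6986 ≈ 8.2885 mm.
Angle of view α = 2·arctan(d/2f) with d = 8.2885 mm and f = 9.12 mm.
d/2f = 0.45441; arctan(0.45441) ≈ 24.4376°, so α ≈ 48.8752°.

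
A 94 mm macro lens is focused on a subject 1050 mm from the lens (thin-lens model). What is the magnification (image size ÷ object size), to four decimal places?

0.0983×

Thin lens: 1/f = 1/dₒ + 1/dᵢ → 1/dᵢ = 1/94 − 1/1050 = 0.0096859 mm⁻¹, so dᵢ ≈ 103.2427 mm.
Magnification m = dᵢ/dₒ = 103.2427/1050 ≈ 0.09833.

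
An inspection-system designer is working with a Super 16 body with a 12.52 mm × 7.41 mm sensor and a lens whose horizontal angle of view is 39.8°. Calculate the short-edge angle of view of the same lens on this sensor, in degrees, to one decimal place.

24.2°

From the horizontal AOV: f = 12.52 / (2·tan(19.9°)) = 12.52 / 0.72399 ≈ 17.2931 mm.
Short-edge AOV = 2·arctan(7.41 / (2 × 17.2931)) = 2·arctan(0.21425) ≈ 24.1854°.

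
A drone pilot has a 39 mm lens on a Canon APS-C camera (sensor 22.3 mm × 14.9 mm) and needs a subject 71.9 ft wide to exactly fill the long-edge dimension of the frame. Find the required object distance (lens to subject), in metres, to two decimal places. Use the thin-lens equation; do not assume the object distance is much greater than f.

38.37 m

W: 71.9 ft × 304.8 mm/ft = 21915.12 mm.
Magnification m = w/W = dᵢ/dₒ; combined with 1/f = 1/dₒ + 1/dᵢ this gives dₒ = f·(1 + W/w).
dₒ = 39 mm × (1 + 21915.1/22.3) = 39 × 983.7408 ≈ 38365.890 mm = 38.3659 m.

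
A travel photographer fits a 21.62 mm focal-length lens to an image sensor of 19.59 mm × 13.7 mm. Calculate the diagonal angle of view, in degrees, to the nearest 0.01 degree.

57.87°

Sensor diagonal = √(19.59² + 13.7²) = √571.4581 ≈ 23.9052 mm.
Angle of view α = 2·arctan(d/2f) with d = 23.9052 mm and f = 21.62 mm.
d/2f = 0.55285; arctan(0.55285) ≈ 28.9360°, so α ≈ 57.8719°.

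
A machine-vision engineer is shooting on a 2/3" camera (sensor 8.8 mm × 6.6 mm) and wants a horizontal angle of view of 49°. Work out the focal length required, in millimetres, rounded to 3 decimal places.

9.655 mm

From α = 2·arctan(w/2f) we get f = w / (2·tan(α/2)).
With w = 8.8 mm and α/2 = 24.5°, tan(α/2) ≈ 0.45573, so f ≈ 8.8 / 0.91145 ≈ 9.6549 mm.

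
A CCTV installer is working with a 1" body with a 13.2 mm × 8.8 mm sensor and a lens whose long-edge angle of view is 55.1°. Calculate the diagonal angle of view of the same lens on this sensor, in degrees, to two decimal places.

64.17°

From the long-edge AOV: f = 13.2 / (2·tan(27.55°)) = 13.2 / 1.04335 ≈ 12.6515 mm.
Sensor diagonal = √(13.2² + 8.8²) = √251.6800 ≈ 15.8644 mm.
Diagonal AOV = 2·arctan(15.8644 / (2 × 12.6515)) = 2·arctan(0.62698) ≈ 64.1736°.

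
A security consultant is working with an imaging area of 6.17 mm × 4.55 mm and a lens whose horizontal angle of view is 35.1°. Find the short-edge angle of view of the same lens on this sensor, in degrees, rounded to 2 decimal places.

26.26°

From the horizontal AOV: f = 6.17 / (2·tan(17.55°)) = 6.17 / 0.63252 ≈ 9.7547 mm.
Short-edge AOV = 2·arctan(4.55 / (2 × 9.7547)) = 2·arctan(0.23322) ≈ 26.2559°.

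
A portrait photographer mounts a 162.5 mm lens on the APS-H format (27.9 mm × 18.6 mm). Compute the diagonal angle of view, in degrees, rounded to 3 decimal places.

Sensor diagonal = √(27.9² + 18.6²) = √1124.3700 ≈ 33.5316 mm.
Angle of view α = 2·arctan(d/2f) with d = 33.5316 mm and f = 162.5 mm.
d/2f = 0.10317; arctan(0.10317) ≈ 5.8906°, so α ≈ 11.7812°.

11.781°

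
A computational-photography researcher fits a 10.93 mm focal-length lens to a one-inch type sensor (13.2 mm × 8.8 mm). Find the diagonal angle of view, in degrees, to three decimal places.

Sensor diagonal = √(13.2² + 8.8²) = √251.6800 ≈ 15.8644 mm.
Angle of view α = 2·arctan(d/2f) with d = 15.8644 mm and f = 10.93 mm.
d/2f = 0.72573; arctan(0.72573) ≈ 35.9695°, so α ≈ 71.9389°.

71.939°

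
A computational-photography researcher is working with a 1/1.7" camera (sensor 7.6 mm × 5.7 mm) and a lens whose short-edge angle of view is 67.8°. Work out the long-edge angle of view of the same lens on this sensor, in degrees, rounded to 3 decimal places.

83.718°

From the short-edge AOV: f = 5.7 / (2·tan(33.9°)) = 5.7 / 1.34394 ≈ 4.2412 mm.
Long-edge AOV = 2·arctan(7.6 / (2 × 4.2412)) = 2·arctan(0.89596) ≈ 83.7183°.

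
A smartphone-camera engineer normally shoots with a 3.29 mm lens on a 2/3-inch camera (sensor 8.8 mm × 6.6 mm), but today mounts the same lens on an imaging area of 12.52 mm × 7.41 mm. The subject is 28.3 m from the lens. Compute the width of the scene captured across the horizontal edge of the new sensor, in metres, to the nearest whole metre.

108 m

The focal length stays 3.29 mm; the relevant sensor dimension is now w = 12.52 mm. Object distance dₒ = 28.3 m = 28300 mm.
Thin-lens field width W = w·(dₒ − f)/f = 12.52 × (28300 − 3.29)/3.29 ≈ 107682.313 mm = 107.682 m.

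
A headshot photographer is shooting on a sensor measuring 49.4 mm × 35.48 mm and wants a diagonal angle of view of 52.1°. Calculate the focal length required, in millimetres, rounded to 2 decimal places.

Sensor diagonal = √(49.4² + 35.48²) = √3699.1904 ≈ 60.8210 mm.
From α = 2·arctan(d/2f) we get f = d / (2·tan(α/2)).
With d = 60.8210 mm and α/2 = 26.05°, tan(α/2) ≈ 0.48881, so f ≈ 60.8210 / 0.97763 ≈ 62.2129 mm.

62.21 mm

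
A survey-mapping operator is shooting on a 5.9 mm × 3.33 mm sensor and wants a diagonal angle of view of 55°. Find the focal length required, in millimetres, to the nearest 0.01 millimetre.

Sensor diagonal = √(5.9² + 3.33²) = √45.8989 ≈ 6.7749 mm.
From α = 2·arctan(d/2f) we get f = d / (2·tan(α/2)).
With d = 6.7749 mm and α/2 = 27.5°, tan(α/2) ≈ 0.52057, so f ≈ 6.7749 / 1.04113 ≈ 6.5072 mm.

6.51 mm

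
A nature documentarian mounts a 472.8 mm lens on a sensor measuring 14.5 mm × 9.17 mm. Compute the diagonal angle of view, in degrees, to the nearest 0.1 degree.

2.1°

Sensor diagonal = √(14.5² + 9.17²) = √294.3389 ≈ 17.1563 mm.
Angle of view α = 2·arctan(d/2f) with d = 17.1563 mm and f = 472.8 mm.
d/2f = 0.01814; arctan(0.01814) ≈ 1.0394°, so α ≈ 2.0788°.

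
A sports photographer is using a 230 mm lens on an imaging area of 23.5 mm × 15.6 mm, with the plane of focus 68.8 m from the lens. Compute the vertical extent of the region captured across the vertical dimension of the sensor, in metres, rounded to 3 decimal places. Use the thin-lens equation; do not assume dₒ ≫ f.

4.651 m

dₒ: 68.8 m = 68800 mm.
Similar triangles through the lens centre give W/dₒ = h/dᵢ; with 1/f = 1/dₒ + 1/dᵢ this gives W = h·(dₒ − f)/f.
W = 15.6 mm × (68800 − 230) / 230 = 15.6 × 298.1304 ≈ 4650.835 mm = 4.65083 m.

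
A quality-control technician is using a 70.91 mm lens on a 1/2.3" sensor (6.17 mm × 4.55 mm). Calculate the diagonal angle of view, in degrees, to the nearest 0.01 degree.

6.19°

Sensor diagonal = √(6.17² + 4.55²) = √58.7714 ≈ 7.6663 mm.
Angle of view α = 2·arctan(d/2f) with d = 7.6663 mm and f = 70.91 mm.
d/2f = 0.05406; arctan(0.05406) ≈ 3.0942°, so α ≈ 6.1884°.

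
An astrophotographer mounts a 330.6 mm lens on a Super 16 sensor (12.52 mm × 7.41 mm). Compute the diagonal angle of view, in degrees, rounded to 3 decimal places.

2.521°

Sensor diagonal = √(12.52² + 7.41²) = √211.6585 ≈ 14.5485 mm.
Angle of view α = 2·arctan(d/2f) with d = 14.5485 mm and f = 330.6 mm.
d/2f = 0.02200; arctan(0.02200) ≈ 1.2605°, so α ≈ 2.5210°.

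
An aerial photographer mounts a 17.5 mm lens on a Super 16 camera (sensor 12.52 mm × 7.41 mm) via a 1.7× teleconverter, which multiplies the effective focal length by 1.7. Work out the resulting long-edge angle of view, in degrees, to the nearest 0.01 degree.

Effective focal length f = 17.5 × 1.7 = 29.75 mm.
α = 2·arctan(12.52 / (2 × 29.75)) = 2·arctan(0.21042) ≈ 23.7657°.

23.77°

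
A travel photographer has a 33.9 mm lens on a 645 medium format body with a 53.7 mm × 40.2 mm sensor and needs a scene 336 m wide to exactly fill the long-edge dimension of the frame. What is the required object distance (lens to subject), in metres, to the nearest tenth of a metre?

W: 336 m = 336000 mm.
Magnification m = w/W = dᵢ/dₒ; combined with 1/f = 1/dₒ + 1/dᵢ this gives dₒ = f·(1 + W/w).
dₒ = 33.9 mm × (1 + 336000/53.7) = 33.9 × 6257.9832 ≈ 212145.632 mm = 212.146 m.

212.1 m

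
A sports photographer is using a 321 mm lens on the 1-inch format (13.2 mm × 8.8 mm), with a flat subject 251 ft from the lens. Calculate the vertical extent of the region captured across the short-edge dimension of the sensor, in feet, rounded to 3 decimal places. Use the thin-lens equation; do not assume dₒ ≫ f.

6.852 ft

dₒ: 251 ft × 304.8 mm/ft = 76504.80 mm.
Similar triangles through the lens centre give W/dₒ = h/dᵢ; with 1/f = 1/dₒ + 1/dᵢ this gives W = h·(dₒ − f)/f.
W = 8.8 mm × (76504.8 − 321) / 321 = 8.8 × 237.3327 ≈ 2088.528 mm = 2088.528/304.8 ft = 6.85213 ft.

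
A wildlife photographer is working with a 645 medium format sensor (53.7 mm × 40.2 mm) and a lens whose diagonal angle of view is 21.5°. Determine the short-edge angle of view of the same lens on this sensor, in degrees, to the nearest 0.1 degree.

Sensor diagonal = √(53.7² + 40.2²) = √4499.7300 ≈ 67.0800 mm.
From the diagonal AOV: f = 67.0800 / (2·tan(10.75°)) = 67.0800 / 0.37971 ≈ 176.6603 mm.
Short-edge AOV = 2·arctan(40.2 / (2 × 176.6603)) = 2·arctan(0.11378) ≈ 12.9821°.

13.0°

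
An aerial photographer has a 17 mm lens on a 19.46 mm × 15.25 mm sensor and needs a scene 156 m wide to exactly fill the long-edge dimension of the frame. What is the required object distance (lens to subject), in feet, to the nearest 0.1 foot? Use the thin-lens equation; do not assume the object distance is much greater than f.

W: 156 m = 156000 mm.
Magnification m = w/W = dᵢ/dₒ; combined with 1/f = 1/dₒ + 1/dᵢ this gives dₒ = f·(1 + W/w).
dₒ = 17 mm × (1 + 156000/19.46) = 17 × 8017.4440 ≈ 136296.548 mm = 136296.548/304.8 ft = 447.167 ft.

447.2 ft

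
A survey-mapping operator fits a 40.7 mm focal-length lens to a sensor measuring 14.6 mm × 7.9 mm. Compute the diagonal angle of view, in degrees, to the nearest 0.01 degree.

23.05°

Sensor diagonal = √(14.6² + 7.9²) = √275.5700 ≈ 16.6003 mm.
Angle of view α = 2·arctan(d/2f) with d = 16.6003 mm and f = 40.7 mm.
d/2f = 0.20393; arctan(0.20393) ≈ 11.5265°, so α ≈ 23.0531°.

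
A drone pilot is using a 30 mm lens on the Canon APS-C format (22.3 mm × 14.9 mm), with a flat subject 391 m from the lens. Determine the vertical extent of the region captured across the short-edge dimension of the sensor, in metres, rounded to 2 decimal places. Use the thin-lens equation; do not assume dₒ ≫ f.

dₒ: 391 m = 391000 mm.
Similar triangles through the lens centre give W/dₒ = h/dᵢ; with 1/f = 1/dₒ + 1/dᵢ this gives W = h·(dₒ − f)/f.
W = 14.9 mm × (391000 − 30) / 30 = 14.9 × 13032.3333 ≈ 194181.767 mm = 194.182 m.

194.18 m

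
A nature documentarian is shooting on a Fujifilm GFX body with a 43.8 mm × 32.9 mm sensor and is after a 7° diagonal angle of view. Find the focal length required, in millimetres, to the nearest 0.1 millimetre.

447.8 mm

Sensor diagonal = √(43.8² + 32.9²) = √3000.8500 ≈ 54.7800 mm.
From α = 2·arctan(d/2f) we get f = d / (2·tan(α/2)).
With d = 54.7800 mm and α/2 = 3.5°, tan(α/2) ≈ 0.06116, so f ≈ 54.7800 / 0.12233 ≈ 447.8227 mm.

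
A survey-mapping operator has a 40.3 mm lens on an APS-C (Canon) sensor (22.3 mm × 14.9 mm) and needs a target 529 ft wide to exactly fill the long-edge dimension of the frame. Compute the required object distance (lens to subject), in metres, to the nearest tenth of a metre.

W: 529 ft × 304.8 mm/ft = 161239.19 mm.
Magnification m = w/W = dᵢ/dₒ; combined with 1/f = 1/dₒ + 1/dᵢ this gives dₒ = f·(1 + W/w).
dₒ = 40.3 mm × (1 + 161239/22.3) = 40.3 × 7231.4572 ≈ 291427.724 mm = 291.428 m.

291.4 m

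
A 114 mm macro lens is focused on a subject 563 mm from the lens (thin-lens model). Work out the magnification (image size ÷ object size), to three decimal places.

Thin lens: 1/f = 1/dₒ + 1/dᵢ → 1/dᵢ = 1/114 − 1/563 = 0.0069957 mm⁻¹, so dᵢ ≈ 142.9443 mm.
Magnification m = dᵢ/dₒ = 142.9443/563 ≈ 0.25390.

0.254×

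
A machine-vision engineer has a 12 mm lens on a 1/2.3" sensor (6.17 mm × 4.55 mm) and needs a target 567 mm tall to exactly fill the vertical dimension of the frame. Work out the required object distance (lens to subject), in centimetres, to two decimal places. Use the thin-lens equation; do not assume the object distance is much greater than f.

Magnification m = h/W = dᵢ/dₒ; combined with 1/f = 1/dₒ + 1/dᵢ this gives dₒ = f·(1 + W/h).
dₒ = 12 mm × (1 + 567/4.55) = 12 × 125.6154 ≈ 1507.385 mm = 150.738 cm.

150.74 cm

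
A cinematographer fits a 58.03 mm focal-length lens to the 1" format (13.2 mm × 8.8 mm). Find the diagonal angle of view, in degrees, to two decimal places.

Sensor diagonal = √(13.2² + 8.8²) = √251.6800 ≈ 15.8644 mm.
Angle of view α = 2·arctan(d/2f) with d = 15.8644 mm and f = 58.03 mm.
d/2f = 0.13669; arctan(0.13669) ≈ 7.7836°, so α ≈ 15.5672°.

15.57°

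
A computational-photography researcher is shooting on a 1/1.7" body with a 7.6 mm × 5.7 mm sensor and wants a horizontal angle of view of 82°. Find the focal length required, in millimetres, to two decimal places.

4.37 mm

From α = 2·arctan(w/2f) we get f = w / (2·tan(α/2)).
With w = 7.6 mm and α/2 = 41°, tan(α/2) ≈ 0.86929, so f ≈ 7.6 / 1.73857 ≈ 4.3714 mm.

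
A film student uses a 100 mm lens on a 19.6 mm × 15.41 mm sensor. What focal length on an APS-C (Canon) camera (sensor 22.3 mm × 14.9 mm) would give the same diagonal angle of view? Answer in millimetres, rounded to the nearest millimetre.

Sensor diagonal = √(19.6² + 15.41²) = √621.6281 ≈ 24.9325 mm.
Sensor diagonal = √(22.3² + 14.9²) = √719.3000 ≈ 26.8198 mm.
Equal angle of view means equal diagonal/f ratio, so f₂ = f₁ · (diagonal₂/diagonal₁) = 100 × 26.8198/24.9325.
f₂ = 100 × 1.07570 ≈ 107.570 mm.

108 mm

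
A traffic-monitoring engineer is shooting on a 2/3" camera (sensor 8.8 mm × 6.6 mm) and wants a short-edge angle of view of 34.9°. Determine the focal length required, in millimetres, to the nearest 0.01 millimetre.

10.50 mm

From α = 2·arctan(h/2f) we get f = h / (2·tan(α/2)).
With h = 6.6 mm and α/2 = 17.45°, tan(α/2) ≈ 0.31434, so f ≈ 6.6 / 0.62868 ≈ 10.4982 mm.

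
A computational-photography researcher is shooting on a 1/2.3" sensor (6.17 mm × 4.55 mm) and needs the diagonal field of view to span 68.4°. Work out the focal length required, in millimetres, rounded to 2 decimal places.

5.64 mm

Sensor diagonal = √(6.17² + 4.55²) = √58.7714 ≈ 7.6663 mm.
From α = 2·arctan(d/2f) we get f = d / (2·tan(α/2)).
With d = 7.6663 mm and α/2 = 34.2°, tan(α/2) ≈ 0.67960, so f ≈ 7.6663 / 1.35920 ≈ 5.6403 mm.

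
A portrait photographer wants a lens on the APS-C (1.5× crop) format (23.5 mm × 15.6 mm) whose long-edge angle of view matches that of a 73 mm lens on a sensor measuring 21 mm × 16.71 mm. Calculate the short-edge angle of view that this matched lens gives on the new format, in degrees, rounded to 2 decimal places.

Equal long-edge AOV ⇒ f₂ = f₁ · 23.5/21 = 73 × 1.11905 ≈ 81.6905 mm.
Short-edge AOV on the new format = 2·arctan(15.6 / (2 × 81.6905)) = 2·arctan(0.09548) ≈ 10.9084°.

10.91°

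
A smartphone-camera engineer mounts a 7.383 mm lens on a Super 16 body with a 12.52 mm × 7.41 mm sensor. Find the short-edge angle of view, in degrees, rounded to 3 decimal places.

53.298°

Angle of view α = 2·arctan(h/2f) with h = 7.41 mm and f = 7.383 mm.
h/2f = 0.50183; arctan(0.50183) ≈ 26.6488°, so α ≈ 53.2976°.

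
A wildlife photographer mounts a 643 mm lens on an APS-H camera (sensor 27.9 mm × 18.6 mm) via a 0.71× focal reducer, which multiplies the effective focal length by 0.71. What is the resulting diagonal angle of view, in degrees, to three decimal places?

Effective focal length f = 643 × 0.71 = 456.53 mm.
Sensor diagonal = √(27.9² + 18.6²) = √1124.3700 ≈ 33.5316 mm.
α = 2·arctan(33.532 / (2 × 456.53)) = 2·arctan(0.03672) ≈ 4.2064°.

4.206°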